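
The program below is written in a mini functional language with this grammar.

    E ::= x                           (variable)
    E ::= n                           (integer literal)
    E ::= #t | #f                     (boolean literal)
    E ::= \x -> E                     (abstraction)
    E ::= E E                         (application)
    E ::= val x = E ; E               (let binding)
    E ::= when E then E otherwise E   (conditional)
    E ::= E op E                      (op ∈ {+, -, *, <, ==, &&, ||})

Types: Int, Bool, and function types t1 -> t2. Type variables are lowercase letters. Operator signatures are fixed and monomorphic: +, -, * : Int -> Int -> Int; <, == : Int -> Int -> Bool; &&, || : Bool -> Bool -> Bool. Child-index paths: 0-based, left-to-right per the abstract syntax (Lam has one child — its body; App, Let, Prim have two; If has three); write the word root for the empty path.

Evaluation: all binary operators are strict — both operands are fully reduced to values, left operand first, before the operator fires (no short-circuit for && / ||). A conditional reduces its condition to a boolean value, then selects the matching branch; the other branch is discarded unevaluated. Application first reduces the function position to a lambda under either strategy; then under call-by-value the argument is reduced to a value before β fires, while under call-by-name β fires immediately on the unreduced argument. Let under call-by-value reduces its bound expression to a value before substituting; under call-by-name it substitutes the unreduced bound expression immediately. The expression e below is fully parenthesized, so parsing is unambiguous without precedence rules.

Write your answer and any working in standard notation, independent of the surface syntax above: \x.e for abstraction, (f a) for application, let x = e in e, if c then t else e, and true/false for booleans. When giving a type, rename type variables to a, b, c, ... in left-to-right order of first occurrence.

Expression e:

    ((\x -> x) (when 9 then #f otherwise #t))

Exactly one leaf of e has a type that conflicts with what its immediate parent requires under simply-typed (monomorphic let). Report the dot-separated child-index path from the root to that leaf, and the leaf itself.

Answer: 1.0 : 9

Derivation:
x : a
\x._ : a -> a
  unify Int ~ Bool
  FAIL: mismatch Int ~ Bool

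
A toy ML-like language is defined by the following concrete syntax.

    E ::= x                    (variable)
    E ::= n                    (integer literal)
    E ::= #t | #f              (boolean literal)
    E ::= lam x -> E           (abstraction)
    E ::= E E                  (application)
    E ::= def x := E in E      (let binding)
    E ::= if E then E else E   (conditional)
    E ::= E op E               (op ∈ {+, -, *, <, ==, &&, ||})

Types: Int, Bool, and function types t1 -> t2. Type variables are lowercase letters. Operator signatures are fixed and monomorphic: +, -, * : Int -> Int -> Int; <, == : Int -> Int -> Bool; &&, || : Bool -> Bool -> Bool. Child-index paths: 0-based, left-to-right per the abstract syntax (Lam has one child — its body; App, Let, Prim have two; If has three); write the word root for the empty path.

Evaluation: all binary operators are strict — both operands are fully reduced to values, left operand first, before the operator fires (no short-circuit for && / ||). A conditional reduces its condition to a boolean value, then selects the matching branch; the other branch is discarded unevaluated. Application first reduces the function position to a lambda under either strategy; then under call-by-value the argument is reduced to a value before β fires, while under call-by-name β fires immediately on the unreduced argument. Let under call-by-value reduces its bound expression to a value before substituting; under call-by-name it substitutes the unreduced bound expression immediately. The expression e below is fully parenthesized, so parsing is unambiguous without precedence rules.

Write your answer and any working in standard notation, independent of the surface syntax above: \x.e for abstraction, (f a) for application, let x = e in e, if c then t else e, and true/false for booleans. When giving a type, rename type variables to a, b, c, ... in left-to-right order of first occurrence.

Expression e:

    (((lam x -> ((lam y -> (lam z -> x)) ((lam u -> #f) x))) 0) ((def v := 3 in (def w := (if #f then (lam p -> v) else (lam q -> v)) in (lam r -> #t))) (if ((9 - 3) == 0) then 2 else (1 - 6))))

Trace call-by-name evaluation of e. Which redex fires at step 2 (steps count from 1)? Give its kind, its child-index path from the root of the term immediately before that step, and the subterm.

Answer: beta at 0 : ((\y.(\z.0)) ((\u.false) 0))

Trace:
step 0: (((\x.((\y.(\z.x)) ((\u.false) x))) 0) ((let v = 3 in (let w = (if false then (\p.v) else (\q.v)) in (\r.true))) (if ((9 - 3) == 0) then 2 else (1 - 6))))
step 1: [beta@0] (((\y.(\z.0)) ((\u.false) 0)) ((let v = 3 in (let w = (if false then (\p.v) else (\q.v)) in (\r.true))) (if ((9 - 3) == 0) then 2 else (1 - 6))))
step 2: [beta@0] ((\z.0) ((let v = 3 in (let w = (if false then (\p.v) else (\q.v)) in (\r.true))) (if ((9 - 3) == 0) then 2 else (1 - 6))))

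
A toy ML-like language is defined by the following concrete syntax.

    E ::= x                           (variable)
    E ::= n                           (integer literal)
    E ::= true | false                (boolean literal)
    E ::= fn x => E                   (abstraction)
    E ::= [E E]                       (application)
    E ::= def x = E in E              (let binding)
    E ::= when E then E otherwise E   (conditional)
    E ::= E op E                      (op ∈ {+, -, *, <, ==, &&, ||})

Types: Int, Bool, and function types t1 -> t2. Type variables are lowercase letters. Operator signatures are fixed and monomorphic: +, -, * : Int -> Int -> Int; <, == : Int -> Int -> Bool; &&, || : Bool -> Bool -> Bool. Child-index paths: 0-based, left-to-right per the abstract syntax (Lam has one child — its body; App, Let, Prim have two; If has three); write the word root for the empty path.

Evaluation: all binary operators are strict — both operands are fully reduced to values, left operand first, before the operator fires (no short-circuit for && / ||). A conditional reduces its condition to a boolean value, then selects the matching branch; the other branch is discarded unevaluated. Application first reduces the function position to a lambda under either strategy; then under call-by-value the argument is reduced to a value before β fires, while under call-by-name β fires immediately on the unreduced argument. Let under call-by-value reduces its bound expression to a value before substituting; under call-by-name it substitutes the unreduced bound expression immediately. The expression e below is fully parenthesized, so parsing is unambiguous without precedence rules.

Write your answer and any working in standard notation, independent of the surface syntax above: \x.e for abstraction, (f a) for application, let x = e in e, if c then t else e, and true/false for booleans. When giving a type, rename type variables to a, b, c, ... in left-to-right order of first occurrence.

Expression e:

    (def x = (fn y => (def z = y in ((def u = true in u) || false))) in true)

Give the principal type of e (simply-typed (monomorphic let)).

Answer: Bool

Trace:
y : a
let z : a
let u : Bool
u : Bool
  unify Bool ~ Bool
  unify Bool ~ Bool
\y._ : a -> Bool
let x : a -> Bool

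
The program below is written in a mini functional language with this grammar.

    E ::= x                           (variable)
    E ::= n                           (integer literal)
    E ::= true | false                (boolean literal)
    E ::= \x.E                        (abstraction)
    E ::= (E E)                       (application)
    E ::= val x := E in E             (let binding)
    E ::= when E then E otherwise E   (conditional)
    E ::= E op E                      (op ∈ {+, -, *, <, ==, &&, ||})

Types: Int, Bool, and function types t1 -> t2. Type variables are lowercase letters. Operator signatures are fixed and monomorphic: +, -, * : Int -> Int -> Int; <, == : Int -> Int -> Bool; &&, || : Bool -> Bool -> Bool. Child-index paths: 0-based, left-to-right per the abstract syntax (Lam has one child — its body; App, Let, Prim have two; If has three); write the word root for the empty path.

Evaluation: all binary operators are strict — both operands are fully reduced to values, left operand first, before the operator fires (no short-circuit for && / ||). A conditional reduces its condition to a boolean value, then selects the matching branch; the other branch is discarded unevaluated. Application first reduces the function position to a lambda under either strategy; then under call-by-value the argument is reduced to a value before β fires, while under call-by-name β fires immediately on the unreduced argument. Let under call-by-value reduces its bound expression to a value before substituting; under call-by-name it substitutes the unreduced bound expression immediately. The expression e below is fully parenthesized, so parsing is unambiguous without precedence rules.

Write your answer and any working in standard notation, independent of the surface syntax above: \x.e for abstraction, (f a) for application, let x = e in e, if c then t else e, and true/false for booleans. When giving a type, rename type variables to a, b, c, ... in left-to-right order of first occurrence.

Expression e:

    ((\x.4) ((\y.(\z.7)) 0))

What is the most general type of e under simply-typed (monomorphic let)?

Answer: Int

Working:
\x._ : a -> Int
\z._ : c -> Int
\y._ : b -> c -> Int
  unify b -> c -> Int ~ Int -> d
  unify b ~ Int
  unify c -> Int ~ d
_ _ : c -> Int
  unify a -> Int ~ (c -> Int) -> e
  unify a ~ c -> Int
  unify Int ~ e
_ _ : Int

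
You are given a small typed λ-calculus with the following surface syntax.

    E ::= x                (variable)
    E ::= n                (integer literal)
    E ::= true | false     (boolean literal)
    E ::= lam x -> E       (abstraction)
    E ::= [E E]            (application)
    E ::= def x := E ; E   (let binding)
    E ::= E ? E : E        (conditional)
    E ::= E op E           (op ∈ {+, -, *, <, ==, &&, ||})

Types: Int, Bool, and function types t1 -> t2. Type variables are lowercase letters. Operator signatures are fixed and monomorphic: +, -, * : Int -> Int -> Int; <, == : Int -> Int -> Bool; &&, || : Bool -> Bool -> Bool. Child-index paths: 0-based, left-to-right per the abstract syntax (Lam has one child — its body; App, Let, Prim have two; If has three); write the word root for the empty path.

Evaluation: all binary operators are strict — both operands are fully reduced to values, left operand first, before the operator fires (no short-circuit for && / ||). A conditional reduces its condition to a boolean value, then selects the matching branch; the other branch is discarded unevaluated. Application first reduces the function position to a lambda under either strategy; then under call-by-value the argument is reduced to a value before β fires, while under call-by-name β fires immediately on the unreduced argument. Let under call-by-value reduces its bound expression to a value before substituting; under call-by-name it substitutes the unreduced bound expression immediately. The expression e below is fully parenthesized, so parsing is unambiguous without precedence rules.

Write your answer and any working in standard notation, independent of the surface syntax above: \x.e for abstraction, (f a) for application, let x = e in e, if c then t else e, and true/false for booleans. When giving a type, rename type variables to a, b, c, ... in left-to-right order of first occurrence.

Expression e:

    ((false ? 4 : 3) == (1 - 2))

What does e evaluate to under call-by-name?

Trace:
step 0: ((if false then 4 else 3) == (1 - 2))
step 1: [if@0] (3 == (1 - 2))
step 2: [delta@1] (3 == -1)
step 3: [delta@root] false

Answer: false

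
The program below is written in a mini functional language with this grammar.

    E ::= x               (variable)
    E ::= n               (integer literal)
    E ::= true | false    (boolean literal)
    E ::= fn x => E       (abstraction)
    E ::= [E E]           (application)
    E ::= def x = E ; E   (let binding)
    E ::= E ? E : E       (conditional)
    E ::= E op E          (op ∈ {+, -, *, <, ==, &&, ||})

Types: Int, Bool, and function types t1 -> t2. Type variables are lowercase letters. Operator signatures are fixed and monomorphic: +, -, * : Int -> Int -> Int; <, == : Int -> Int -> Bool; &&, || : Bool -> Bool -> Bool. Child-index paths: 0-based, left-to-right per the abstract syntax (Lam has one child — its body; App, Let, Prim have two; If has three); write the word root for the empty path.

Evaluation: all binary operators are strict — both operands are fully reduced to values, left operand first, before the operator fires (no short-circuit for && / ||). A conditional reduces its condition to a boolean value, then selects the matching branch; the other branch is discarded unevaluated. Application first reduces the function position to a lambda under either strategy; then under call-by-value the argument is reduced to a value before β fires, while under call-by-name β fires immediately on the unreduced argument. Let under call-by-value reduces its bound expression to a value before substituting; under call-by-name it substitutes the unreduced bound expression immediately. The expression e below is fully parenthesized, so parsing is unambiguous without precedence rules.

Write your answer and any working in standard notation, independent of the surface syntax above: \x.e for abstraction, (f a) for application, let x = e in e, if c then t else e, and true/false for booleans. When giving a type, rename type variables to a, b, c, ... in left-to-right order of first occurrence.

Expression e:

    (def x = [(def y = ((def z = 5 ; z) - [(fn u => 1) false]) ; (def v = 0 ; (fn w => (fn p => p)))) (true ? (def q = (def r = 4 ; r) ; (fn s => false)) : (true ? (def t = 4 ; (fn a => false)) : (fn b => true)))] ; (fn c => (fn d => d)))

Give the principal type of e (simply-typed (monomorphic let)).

Answer: a -> b -> b

Derivation:
let z : Int
z : Int
  unify Int ~ Int
\u._ : a -> Int
  unify a -> Int ~ Bool -> b
  unify a ~ Bool
  unify Int ~ b
_ _ : Int
  unify Int ~ Int
let y : Int
let v : Int
p : d
\p._ : d -> d
\w._ : c -> d -> d
  unify Bool ~ Bool
let r : Int
r : Int
let q : Int
\s._ : e -> Bool
  unify Bool ~ Bool
let t : Int
\a._ : f -> Bool
\b._ : g -> Bool
  unify f -> Bool ~ g -> Bool
  unify f ~ g
  unify Bool ~ Bool
  unify e -> Bool ~ g -> Bool
  unify e ~ g
  unify Bool ~ Bool
  unify c -> d -> d ~ (g -> Bool) -> h
  unify c ~ g -> Bool
  unify d -> d ~ h
_ _ : d -> d
let x : d -> d
d : j
\d._ : j -> j
\c._ : i -> j -> j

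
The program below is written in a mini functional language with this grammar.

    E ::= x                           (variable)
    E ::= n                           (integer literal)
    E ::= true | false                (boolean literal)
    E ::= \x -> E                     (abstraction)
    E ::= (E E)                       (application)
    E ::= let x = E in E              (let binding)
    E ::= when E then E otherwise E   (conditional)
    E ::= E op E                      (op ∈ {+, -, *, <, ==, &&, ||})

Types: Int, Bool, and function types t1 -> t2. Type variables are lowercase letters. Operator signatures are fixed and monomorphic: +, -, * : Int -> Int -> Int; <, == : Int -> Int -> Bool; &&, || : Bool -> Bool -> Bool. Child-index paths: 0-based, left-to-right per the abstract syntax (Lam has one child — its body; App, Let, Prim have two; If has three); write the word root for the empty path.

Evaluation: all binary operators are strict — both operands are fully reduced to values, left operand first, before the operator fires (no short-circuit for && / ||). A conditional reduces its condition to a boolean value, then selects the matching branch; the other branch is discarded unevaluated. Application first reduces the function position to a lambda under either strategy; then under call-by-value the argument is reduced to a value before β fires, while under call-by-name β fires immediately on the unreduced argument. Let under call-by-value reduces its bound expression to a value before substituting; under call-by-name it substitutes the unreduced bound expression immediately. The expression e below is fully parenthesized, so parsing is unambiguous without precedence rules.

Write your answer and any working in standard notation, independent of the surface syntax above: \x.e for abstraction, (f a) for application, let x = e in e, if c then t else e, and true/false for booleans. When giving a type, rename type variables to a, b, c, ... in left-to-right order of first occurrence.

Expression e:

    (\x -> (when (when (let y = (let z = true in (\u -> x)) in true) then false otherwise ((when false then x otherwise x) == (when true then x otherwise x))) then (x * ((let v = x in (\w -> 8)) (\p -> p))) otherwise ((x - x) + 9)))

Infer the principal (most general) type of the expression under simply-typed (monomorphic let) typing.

Trace:
let z : Bool
x : a
\u._ : b -> a
let y : b -> a
  unify Bool ~ Bool
  unify Bool ~ Bool
x : a
x : a
  unify a ~ a
  unify a ~ Int
  unify Bool ~ Bool
x : Int
x : Int
  unify Int ~ Int
  unify Int ~ Int
  unify Bool ~ Bool
  unify Bool ~ Bool
x : Int
  unify Int ~ Int
x : Int
let v : Int
\w._ : c -> Int
p : d
\p._ : d -> d
  unify c -> Int ~ (d -> d) -> e
  unify c ~ d -> d
  unify Int ~ e
_ _ : Int
  unify Int ~ Int
x : Int
  unify Int ~ Int
x : Int
  unify Int ~ Int
  unify Int ~ Int
  unify Int ~ Int
  unify Int ~ Int
\x._ : Int -> Int

Answer: Int -> Int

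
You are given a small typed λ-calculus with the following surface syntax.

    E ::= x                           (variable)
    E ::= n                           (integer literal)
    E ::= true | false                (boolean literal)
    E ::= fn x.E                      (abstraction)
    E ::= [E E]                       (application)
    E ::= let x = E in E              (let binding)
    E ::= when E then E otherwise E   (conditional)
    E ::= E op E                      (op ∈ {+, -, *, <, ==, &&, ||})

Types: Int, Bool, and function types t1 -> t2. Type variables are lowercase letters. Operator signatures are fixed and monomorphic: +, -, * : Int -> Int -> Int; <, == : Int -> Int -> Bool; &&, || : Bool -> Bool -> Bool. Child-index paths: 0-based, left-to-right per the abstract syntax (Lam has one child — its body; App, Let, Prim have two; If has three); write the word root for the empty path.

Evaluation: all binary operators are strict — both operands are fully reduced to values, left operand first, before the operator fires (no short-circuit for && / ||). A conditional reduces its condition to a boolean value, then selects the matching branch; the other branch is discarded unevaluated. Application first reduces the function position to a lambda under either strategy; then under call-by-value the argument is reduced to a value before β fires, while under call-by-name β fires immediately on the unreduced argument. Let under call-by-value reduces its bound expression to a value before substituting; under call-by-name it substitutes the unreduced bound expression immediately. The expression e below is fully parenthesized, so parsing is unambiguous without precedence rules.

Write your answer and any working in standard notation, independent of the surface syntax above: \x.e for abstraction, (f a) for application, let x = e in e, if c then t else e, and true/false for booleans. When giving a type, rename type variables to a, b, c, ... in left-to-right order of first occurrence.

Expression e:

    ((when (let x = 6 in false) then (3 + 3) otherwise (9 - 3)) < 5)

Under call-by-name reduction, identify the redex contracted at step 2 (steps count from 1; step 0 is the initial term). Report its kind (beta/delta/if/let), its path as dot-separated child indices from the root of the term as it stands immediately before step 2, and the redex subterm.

Derivation:
step 0: ((if (let x = 6 in false) then (3 + 3) else (9 - 3)) < 5)
step 1: [let@0.0] ((if false then (3 + 3) else (9 - 3)) < 5)
step 2: [if@0] ((9 - 3) < 5)

Answer: if at 0 : (if false then (3 + 3) else (9 - 3))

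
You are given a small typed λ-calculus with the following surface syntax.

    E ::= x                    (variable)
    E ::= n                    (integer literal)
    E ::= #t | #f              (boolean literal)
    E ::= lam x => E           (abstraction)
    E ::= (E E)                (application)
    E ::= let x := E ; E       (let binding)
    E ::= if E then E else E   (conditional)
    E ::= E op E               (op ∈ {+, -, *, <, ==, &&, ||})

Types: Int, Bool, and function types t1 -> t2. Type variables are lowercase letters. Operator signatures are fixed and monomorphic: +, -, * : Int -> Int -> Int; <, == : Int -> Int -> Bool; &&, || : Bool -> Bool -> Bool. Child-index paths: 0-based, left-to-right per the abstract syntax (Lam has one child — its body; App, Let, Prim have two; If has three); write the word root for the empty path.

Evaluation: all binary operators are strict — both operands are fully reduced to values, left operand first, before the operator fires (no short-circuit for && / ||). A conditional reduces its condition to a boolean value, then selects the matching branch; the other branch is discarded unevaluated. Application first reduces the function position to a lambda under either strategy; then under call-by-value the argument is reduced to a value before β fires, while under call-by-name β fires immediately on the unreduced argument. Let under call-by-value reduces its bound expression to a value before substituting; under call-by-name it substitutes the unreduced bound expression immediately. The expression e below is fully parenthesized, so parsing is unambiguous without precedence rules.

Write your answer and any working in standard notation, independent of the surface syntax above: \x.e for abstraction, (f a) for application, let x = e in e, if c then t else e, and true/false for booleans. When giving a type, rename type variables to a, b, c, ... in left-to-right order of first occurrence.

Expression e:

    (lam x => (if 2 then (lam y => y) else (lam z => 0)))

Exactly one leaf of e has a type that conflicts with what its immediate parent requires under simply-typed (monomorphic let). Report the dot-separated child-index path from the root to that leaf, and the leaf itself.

Working:
  unify Int ~ Bool
  FAIL: mismatch Int ~ Bool

Answer: 0.0 : 2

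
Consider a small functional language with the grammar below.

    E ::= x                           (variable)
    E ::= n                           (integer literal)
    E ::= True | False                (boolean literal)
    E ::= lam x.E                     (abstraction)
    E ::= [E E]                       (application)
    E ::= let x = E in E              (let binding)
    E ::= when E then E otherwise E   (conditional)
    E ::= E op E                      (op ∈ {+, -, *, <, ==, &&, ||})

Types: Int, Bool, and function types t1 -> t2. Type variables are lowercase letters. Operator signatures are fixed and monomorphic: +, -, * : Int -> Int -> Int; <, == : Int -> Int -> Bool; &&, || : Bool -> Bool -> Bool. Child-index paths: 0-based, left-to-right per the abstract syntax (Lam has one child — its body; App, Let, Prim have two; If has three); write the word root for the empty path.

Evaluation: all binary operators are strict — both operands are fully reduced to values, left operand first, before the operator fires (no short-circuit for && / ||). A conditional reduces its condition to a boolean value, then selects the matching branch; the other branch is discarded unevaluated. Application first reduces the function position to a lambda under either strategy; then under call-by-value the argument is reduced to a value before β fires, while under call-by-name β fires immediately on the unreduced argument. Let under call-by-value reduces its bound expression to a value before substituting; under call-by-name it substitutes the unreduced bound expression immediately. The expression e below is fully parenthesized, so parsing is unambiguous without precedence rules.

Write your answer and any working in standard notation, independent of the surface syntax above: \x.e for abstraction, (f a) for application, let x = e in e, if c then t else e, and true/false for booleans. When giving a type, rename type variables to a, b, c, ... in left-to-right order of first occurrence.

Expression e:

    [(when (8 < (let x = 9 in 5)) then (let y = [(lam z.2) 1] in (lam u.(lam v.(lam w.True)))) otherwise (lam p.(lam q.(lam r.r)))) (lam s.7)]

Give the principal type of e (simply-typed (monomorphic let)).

Derivation:
  unify Int ~ Int
let x : Int
  unify Int ~ Int
  unify Bool ~ Bool
\z._ : a -> Int
  unify a -> Int ~ Int -> b
  unify a ~ Int
  unify Int ~ b
_ _ : Int
let y : Int
\w._ : e -> Bool
\v._ : d -> e -> Bool
\u._ : c -> d -> e -> Bool
r : h
\r._ : h -> h
\q._ : g -> h -> h
\p._ : f -> g -> h -> h
  unify c -> d -> e -> Bool ~ f -> g -> h -> h
  unify c ~ f
  unify d -> e -> Bool ~ g -> h -> h
  unify d ~ g
  unify e -> Bool ~ h -> h
  unify e ~ h
  unify Bool ~ h
\s._ : i -> Int
  unify f -> g -> Bool -> Bool ~ (i -> Int) -> j
  unify f ~ i -> Int
  unify g -> Bool -> Bool ~ j
_ _ : g -> Bool -> Bool

Answer: a -> Bool -> Bool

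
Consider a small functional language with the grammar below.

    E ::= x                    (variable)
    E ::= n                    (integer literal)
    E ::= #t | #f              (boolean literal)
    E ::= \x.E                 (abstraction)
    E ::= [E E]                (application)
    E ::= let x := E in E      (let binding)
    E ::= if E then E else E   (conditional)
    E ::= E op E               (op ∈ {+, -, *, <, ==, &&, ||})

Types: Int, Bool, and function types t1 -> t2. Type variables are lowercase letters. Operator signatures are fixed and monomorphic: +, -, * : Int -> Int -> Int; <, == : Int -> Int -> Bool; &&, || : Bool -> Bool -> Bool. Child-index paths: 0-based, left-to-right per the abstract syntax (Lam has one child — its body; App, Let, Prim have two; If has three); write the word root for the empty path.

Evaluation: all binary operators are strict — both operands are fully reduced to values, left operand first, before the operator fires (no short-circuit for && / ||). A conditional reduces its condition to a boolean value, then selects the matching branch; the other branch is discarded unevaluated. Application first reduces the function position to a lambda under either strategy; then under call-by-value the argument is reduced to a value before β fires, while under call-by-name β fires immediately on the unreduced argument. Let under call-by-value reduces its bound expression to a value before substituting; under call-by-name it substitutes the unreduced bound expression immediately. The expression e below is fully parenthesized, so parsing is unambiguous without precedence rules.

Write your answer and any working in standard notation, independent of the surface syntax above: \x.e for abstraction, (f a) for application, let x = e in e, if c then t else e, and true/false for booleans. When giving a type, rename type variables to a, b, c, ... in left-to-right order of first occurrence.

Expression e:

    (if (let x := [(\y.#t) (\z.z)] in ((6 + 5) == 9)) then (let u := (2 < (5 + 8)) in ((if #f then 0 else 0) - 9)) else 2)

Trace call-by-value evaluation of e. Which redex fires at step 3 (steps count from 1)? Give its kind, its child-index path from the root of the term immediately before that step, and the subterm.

Trace:
step 0: (if (let x = ((\y.true) (\z.z)) in ((6 + 5) == 9)) then (let u = (2 < (5 + 8)) in ((if false then 0 else 0) - 9)) else 2)
step 1: [beta@0.0] (if (let x = true in ((6 + 5) == 9)) then (let u = (2 < (5 + 8)) in ((if false then 0 else 0) - 9)) else 2)
step 2: [let@0] (if ((6 + 5) == 9) then (let u = (2 < (5 + 8)) in ((if false then 0 else 0) - 9)) else 2)
step 3: [delta@0.0] (if (11 == 9) then (let u = (2 < (5 + 8)) in ((if false then 0 else 0) - 9)) else 2)

Answer: delta at 0.0 : (6 + 5)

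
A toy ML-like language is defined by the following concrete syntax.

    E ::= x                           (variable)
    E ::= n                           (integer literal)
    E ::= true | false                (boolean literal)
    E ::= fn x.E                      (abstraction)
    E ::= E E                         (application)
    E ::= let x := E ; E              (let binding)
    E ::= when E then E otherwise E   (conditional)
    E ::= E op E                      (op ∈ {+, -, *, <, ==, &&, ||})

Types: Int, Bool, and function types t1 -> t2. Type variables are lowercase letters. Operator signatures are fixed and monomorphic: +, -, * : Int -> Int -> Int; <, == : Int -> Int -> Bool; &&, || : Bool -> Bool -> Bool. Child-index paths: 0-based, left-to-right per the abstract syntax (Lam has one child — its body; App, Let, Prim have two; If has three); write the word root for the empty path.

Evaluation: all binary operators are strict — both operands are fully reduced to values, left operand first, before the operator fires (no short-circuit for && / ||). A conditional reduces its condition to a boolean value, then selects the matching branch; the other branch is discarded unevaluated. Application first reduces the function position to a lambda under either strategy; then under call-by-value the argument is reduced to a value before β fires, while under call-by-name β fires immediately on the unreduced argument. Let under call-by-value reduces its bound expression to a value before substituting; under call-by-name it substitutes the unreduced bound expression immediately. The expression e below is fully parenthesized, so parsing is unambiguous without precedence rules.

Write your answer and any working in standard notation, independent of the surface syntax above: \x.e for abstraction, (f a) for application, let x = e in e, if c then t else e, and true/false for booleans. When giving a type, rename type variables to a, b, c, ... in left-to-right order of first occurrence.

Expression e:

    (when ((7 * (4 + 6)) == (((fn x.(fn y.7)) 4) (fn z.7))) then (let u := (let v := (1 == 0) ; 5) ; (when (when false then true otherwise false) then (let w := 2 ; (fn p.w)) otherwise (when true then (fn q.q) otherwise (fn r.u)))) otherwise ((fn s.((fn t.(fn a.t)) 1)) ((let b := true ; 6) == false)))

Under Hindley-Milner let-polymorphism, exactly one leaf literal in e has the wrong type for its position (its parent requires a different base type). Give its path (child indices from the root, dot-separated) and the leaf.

Answer: 2.1.1 : false

Derivation:
  unify Int ~ Int
  unify Int ~ Int
  unify Int ~ Int
  unify Int ~ Int
  unify Int ~ Int
\y._ : b -> Int
\x._ : a -> b -> Int
  unify a -> b -> Int ~ Int -> c
  unify a ~ Int
  unify b -> Int ~ c
_ _ : b -> Int
\z._ : d -> Int
  unify b -> Int ~ (d -> Int) -> e
  unify b ~ d -> Int
  unify Int ~ e
_ _ : Int
  unify Int ~ Int
  unify Bool ~ Bool
  unify Int ~ Int
  unify Int ~ Int
let v : Bool
let u : Int
  unify Bool ~ Bool
  unify Bool ~ Bool
  unify Bool ~ Bool
let w : Int
w : Int
\p._ : f -> Int
  unify Bool ~ Bool
q : g
\q._ : g -> g
u : Int
\r._ : h -> Int
  unify g -> g ~ h -> Int
  unify g ~ h
  unify h ~ Int
  unify f -> Int ~ Int -> Int
  unify f ~ Int
  unify Int ~ Int
t : j
\a._ : k -> j
\t._ : j -> k -> j
  unify j -> k -> j ~ Int -> l
  unify j ~ Int
  unify k -> Int ~ l
_ _ : k -> Int
\s._ : i -> k -> Int
let b : Bool
  unify Int ~ Int
  unify Bool ~ Int
  FAIL: mismatch Bool ~ Int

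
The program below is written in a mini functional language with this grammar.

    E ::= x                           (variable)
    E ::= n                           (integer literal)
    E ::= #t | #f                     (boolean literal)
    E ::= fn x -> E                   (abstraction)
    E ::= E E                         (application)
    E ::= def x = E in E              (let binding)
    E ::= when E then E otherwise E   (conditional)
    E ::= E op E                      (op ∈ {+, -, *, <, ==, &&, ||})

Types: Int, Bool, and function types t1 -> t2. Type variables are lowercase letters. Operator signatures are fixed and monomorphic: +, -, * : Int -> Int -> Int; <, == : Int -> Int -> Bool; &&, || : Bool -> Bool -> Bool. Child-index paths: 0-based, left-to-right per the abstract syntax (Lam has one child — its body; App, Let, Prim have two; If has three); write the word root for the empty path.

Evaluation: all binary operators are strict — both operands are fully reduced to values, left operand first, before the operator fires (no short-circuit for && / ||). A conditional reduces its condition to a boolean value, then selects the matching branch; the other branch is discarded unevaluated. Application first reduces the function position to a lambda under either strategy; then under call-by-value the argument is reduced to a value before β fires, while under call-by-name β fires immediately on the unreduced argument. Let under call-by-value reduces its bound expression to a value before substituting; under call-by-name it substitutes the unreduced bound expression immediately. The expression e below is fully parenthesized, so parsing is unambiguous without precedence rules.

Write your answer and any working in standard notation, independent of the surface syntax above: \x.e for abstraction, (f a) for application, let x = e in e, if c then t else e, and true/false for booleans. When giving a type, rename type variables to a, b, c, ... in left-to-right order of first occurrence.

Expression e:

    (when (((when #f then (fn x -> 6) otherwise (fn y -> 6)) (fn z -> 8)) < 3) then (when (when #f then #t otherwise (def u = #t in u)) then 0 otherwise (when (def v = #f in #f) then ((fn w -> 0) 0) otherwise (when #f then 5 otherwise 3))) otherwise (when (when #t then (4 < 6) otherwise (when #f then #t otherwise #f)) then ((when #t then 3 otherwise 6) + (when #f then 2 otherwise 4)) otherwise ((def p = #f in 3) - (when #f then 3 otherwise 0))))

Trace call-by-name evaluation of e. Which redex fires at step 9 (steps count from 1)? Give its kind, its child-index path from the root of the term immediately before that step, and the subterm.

Trace:
step 0: (if (((if false then (\x.6) else (\y.6)) (\z.8)) < 3) then (if (if false then true else (let u = true in u)) then 0 else (if (let v = false in false) then ((\w.0) 0) else (if false then 5 else 3))) else (if (if true then (4 < 6) else (if false then true else false)) then ((if true then 3 else 6) + (if false then 2 else 4)) else ((let p = false in 3) - (if false then 3 else 0))))
step 1: [if@0.0.0] (if (((\y.6) (\z.8)) < 3) then (if (if false then true else (let u = true in u)) then 0 else (if (let v = false in false) then ((\w.0) 0) else (if false then 5 else 3))) else (if (if true then (4 < 6) else (if false then true else false)) then ((if true then 3 else 6) + (if false then 2 else 4)) else ((let p = false in 3) - (if false then 3 else 0))))
step 2: [beta@0.0] (if (6 < 3) then (if (if false then true else (let u = true in u)) then 0 else (if (let v = false in false) then ((\w.0) 0) else (if false then 5 else 3))) else (if (if true then (4 < 6) else (if false then true else false)) then ((if true then 3 else 6) + (if false then 2 else 4)) else ((let p = false in 3) - (if false then 3 else 0))))
step 3: [delta@0] (if false then (if (if false then true else (let u = true in u)) then 0 else (if (let v = false in false) then ((\w.0) 0) else (if false then 5 else 3))) else (if (if true then (4 < 6) else (if false then true else false)) then ((if true then 3 else 6) + (if false then 2 else 4)) else ((let p = false in 3) - (if false then 3 else 0))))
step 4: [if@root] (if (if true then (4 < 6) else (if false then true else false)) then ((if true then 3 else 6) + (if false then 2 else 4)) else ((let p = false in 3) - (if false then 3 else 0)))
step 5: [if@0] (if (4 < 6) then ((if true then 3 else 6) + (if false then 2 else 4)) else ((let p = false in 3) - (if false then 3 else 0)))
step 6: [delta@0] (if true then ((if true then 3 else 6) + (if false then 2 else 4)) else ((let p = false in 3) - (if false then 3 else 0)))
step 7: [if@root] ((if true then 3 else 6) + (if false then 2 else 4))
step 8: [if@0] (3 + (if false then 2 else 4))
step 9: [if@1] (3 + 4)

Answer: if at 1 : (if false then 2 else 4)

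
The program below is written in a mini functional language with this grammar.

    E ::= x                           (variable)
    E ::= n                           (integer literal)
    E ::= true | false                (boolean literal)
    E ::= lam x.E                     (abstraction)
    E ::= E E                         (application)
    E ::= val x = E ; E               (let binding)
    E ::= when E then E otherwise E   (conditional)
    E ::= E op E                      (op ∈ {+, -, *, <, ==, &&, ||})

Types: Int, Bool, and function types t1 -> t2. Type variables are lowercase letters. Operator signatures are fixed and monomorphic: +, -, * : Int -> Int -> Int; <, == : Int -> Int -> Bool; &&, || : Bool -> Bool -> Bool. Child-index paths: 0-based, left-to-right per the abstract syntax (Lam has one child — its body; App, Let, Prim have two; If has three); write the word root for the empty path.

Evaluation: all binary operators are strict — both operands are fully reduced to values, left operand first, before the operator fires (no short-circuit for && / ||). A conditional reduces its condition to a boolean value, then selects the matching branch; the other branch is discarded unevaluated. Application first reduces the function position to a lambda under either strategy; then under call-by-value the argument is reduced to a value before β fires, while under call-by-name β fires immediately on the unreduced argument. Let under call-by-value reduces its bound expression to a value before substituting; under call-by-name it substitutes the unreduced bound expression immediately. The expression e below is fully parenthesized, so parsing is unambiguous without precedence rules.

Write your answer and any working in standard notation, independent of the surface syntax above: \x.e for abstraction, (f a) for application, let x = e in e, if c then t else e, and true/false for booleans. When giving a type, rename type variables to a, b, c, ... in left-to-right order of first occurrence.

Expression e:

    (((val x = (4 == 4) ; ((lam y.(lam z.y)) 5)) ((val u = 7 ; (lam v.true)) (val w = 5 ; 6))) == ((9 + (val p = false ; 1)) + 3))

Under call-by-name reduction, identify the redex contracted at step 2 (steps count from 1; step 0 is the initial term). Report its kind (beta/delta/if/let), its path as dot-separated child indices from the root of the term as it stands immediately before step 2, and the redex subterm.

Trace:
step 0: (((let x = (4 == 4) in ((\y.(\z.y)) 5)) ((let u = 7 in (\v.true)) (let w = 5 in 6))) == ((9 + (let p = false in 1)) + 3))
step 1: [let@0.0] ((((\y.(\z.y)) 5) ((let u = 7 in (\v.true)) (let w = 5 in 6))) == ((9 + (let p = false in 1)) + 3))
step 2: [beta@0.0] (((\z.5) ((let u = 7 in (\v.true)) (let w = 5 in 6))) == ((9 + (let p = false in 1)) + 3))

Answer: beta at 0.0 : ((\y.(\z.y)) 5)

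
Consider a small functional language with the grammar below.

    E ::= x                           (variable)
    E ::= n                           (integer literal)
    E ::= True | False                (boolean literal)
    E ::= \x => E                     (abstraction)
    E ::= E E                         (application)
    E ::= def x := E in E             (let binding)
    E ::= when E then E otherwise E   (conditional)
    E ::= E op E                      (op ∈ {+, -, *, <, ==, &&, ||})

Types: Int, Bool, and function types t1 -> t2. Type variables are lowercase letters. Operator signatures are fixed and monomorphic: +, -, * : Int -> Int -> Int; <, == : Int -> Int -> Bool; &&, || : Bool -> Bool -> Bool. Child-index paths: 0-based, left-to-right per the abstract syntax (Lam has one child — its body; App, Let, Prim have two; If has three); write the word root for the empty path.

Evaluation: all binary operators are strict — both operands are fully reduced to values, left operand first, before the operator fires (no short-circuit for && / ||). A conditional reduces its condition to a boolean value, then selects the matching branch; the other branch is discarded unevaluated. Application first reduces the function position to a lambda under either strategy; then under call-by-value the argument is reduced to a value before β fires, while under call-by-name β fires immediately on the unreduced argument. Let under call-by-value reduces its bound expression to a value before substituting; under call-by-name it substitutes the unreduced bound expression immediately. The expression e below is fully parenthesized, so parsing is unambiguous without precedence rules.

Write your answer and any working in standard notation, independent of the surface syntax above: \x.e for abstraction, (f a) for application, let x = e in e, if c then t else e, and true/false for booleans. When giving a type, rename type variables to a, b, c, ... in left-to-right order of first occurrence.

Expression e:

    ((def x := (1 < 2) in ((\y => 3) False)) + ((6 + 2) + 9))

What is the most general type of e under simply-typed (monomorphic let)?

Answer: Int

Derivation:
  unify Int ~ Int
  unify Int ~ Int
let x : Bool
\y._ : a -> Int
  unify a -> Int ~ Bool -> b
  unify a ~ Bool
  unify Int ~ b
_ _ : Int
  unify Int ~ Int
  unify Int ~ Int
  unify Int ~ Int
  unify Int ~ Int
  unify Int ~ Int
  unify Int ~ Int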